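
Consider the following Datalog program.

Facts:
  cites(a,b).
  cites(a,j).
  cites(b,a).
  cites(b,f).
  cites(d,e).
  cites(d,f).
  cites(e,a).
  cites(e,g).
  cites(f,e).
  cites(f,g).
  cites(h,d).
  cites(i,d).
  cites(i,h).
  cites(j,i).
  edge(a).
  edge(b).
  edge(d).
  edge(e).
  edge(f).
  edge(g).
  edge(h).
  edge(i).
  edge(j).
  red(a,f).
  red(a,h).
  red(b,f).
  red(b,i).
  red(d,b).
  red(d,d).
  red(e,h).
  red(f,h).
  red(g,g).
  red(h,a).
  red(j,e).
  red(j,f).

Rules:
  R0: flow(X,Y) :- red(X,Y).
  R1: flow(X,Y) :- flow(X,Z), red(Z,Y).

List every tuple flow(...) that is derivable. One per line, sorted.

flow(a,a)
flow(a,f)
flow(a,h)
flow(b,a)
flow(b,f)
flow(b,h)
flow(b,i)
flow(d,a)
flow(d,b)
flow(d,d)
flow(d,f)
flow(d,h)
flow(d,i)
flow(e,a)
flow(e,f)
flow(e,h)
flow(f,a)
flow(f,f)
flow(f,h)
flow(g,g)
flow(h,a)
flow(h,f)
flow(h,h)
flow(j,a)
flow(j,e)
flow(j,f)
flow(j,h)

round 1: derive flow(a,f) via R0 from red(a,f)
round 1: derive flow(a,h) via R0 from red(a,h)
round 1: derive flow(b,f) via R0 from red(b,f)
round 1: derive flow(b,i) via R0 from red(b,i)
round 1: derive flow(d,b) via R0 from red(d,b)
round 1: derive flow(d,d) via R0 from red(d,d)
round 1: derive flow(e,h) via R0 from red(e,h)
round 1: derive flow(f,h) via R0 from red(f,h)
round 1: derive flow(g,g) via R0 from red(g,g)
round 1: derive flow(h,a) via R0 from red(h,a)
round 1: derive flow(j,e) via R0 from red(j,e)
round 1: derive flow(j,f) via R0 from red(j,f)
round 2: derive flow(a,a) via R1 from flow(a,h), red(h,a)
round 2: derive flow(b,h) via R1 from flow(b,f), red(f,h)
round 2: derive flow(d,f) via R1 from flow(d,b), red(b,f)
round 2: derive flow(d,i) via R1 from flow(d,b), red(b,i)
round 2: derive flow(e,a) via R1 from flow(e,h), red(h,a)
round 2: derive flow(f,a) via R1 from flow(f,h), red(h,a)
round 2: derive flow(h,f) via R1 from flow(h,a), red(a,f)
round 2: derive flow(h,h) via R1 from flow(h,a), red(a,h)
round 2: derive flow(j,h) via R1 from flow(j,e), red(e,h)
round 3: derive flow(b,a) via R1 from flow(b,h), red(h,a)
round 3: derive flow(d,h) via R1 from flow(d,f), red(f,h)
round 3: derive flow(e,f) via R1 from flow(e,a), red(a,f)
round 3: derive flow(f,f) via R1 from flow(f,a), red(a,f)
round 3: derive flow(j,a) via R1 from flow(j,h), red(h,a)
round 4: derive flow(d,a) via R1 from flow(d,h), red(h,a)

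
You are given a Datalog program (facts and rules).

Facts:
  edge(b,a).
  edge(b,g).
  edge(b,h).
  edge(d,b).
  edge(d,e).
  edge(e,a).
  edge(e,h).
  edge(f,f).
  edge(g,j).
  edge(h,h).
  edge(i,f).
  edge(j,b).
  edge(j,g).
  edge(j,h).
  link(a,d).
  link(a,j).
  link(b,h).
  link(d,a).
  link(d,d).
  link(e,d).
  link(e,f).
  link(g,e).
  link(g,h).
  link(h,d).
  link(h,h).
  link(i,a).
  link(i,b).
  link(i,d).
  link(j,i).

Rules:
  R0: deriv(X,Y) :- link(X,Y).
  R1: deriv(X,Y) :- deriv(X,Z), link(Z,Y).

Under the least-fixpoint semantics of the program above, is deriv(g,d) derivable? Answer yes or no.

round 1: derive deriv(a,d) via R0 from link(a,d)
round 1: derive deriv(a,j) via R0 from link(a,j)
round 1: derive deriv(b,h) via R0 from link(b,h)
round 1: derive deriv(d,a) via R0 from link(d,a)
round 1: derive deriv(d,d) via R0 from link(d,d)
round 1: derive deriv(e,d) via R0 from link(e,d)
round 1: derive deriv(e,f) via R0 from link(e,f)
round 1: derive deriv(g,e) via R0 from link(g,e)
round 1: derive deriv(g,h) via R0 from link(g,h)
round 1: derive deriv(h,d) via R0 from link(h,d)
round 1: derive deriv(h,h) via R0 from link(h,h)
round 1: derive deriv(i,a) via R0 from link(i,a)
round 1: derive deriv(i,b) via R0 from link(i,b)
round 1: derive deriv(i,d) via R0 from link(i,d)
round 1: derive deriv(j,i) via R0 from link(j,i)
round 2: derive deriv(a,a) via R1 from deriv(a,d), link(d,a)
round 2: derive deriv(a,i) via R1 from deriv(a,j), link(j,i)
round 2: derive deriv(b,d) via R1 from deriv(b,h), link(h,d)
round 2: derive deriv(d,j) via R1 from deriv(d,a), link(a,j)
round 2: derive deriv(e,a) via R1 from deriv(e,d), link(d,a)
round 2: derive deriv(g,d) via R1 from deriv(g,e), link(e,d)
round 2: derive deriv(g,f) via R1 from deriv(g,e), link(e,f)
round 2: derive deriv(h,a) via R1 from deriv(h,d), link(d,a)
round 2: derive deriv(i,h) via R1 from deriv(i,b), link(b,h)
round 2: derive deriv(i,j) via R1 from deriv(i,a), link(a,j)
round 2: derive deriv(j,a) via R1 from deriv(j,i), link(i,a)
round 2: derive deriv(j,b) via R1 from deriv(j,i), link(i,b)
round 2: derive deriv(j,d) via R1 from deriv(j,i), link(i,d)
round 3: derive deriv(a,b) via R1 from deriv(a,i), link(i,b)
round 3: derive deriv(b,a) via R1 from deriv(b,d), link(d,a)
round 3: derive deriv(d,i) via R1 from deriv(d,j), link(j,i)
round 3: derive deriv(e,j) via R1 from deriv(e,a), link(a,j)
round 3: derive deriv(g,a) via R1 from deriv(g,d), link(d,a)
round 3: derive deriv(h,j) via R1 from deriv(h,a), link(a,j)
round 3: derive deriv(i,i) via R1 from deriv(i,j), link(j,i)
round 3: derive deriv(j,h) via R1 from deriv(j,b), link(b,h)
round 3: derive deriv(j,j) via R1 from deriv(j,a), link(a,j)
round 4: derive deriv(a,h) via R1 from deriv(a,b), link(b,h)
round 4: derive deriv(b,j) via R1 from deriv(b,a), link(a,j)
round 4: derive deriv(d,b) via R1 from deriv(d,i), link(i,b)
round 4: derive deriv(e,i) via R1 from deriv(e,j), link(j,i)
round 4: derive deriv(g,j) via R1 from deriv(g,a), link(a,j)
round 4: derive deriv(h,i) via R1 from deriv(h,j), link(j,i)
round 5: derive deriv(b,i) via R1 from deriv(b,j), link(j,i)
round 5: derive deriv(d,h) via R1 from deriv(d,b), link(b,h)
round 5: derive deriv(e,b) via R1 from deriv(e,i), link(i,b)
round 5: derive deriv(g,i) via R1 from deriv(g,j), link(j,i)
round 5: derive deriv(h,b) via R1 from deriv(h,i), link(i,b)
round 6: derive deriv(b,b) via R1 from deriv(b,i), link(i,b)
round 6: derive deriv(e,h) via R1 from deriv(e,b), link(b,h)
round 6: derive deriv(g,b) via R1 from deriv(g,i), link(i,b)

yes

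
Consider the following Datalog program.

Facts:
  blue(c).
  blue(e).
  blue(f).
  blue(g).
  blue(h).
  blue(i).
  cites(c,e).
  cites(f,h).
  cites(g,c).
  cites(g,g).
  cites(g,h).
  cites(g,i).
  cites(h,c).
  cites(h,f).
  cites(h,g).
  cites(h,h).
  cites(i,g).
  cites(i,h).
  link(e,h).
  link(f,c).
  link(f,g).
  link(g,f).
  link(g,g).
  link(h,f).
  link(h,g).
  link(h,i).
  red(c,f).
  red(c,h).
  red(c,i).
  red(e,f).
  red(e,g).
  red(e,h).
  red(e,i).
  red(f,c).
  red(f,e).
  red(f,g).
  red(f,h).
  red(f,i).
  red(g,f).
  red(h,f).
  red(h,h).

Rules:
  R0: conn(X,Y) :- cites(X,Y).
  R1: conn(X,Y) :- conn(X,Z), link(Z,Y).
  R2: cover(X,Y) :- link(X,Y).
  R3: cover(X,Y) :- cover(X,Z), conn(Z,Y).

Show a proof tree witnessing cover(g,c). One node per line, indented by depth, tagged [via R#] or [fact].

round 1: derive conn(c,e) via R0 from cites(c,e)
round 1: derive conn(f,h) via R0 from cites(f,h)
round 1: derive conn(g,c) via R0 from cites(g,c)
round 1: derive conn(g,g) via R0 from cites(g,g)
round 1: derive conn(g,h) via R0 from cites(g,h)
round 1: derive conn(g,i) via R0 from cites(g,i)
round 1: derive conn(h,c) via R0 from cites(h,c)
round 1: derive conn(h,f) via R0 from cites(h,f)
round 1: derive conn(h,g) via R0 from cites(h,g)
round 1: derive conn(h,h) via R0 from cites(h,h)
round 1: derive conn(i,g) via R0 from cites(i,g)
round 1: derive conn(i,h) via R0 from cites(i,h)
round 1: derive cover(e,h) via R2 from link(e,h)
round 1: derive cover(f,c) via R2 from link(f,c)
round 1: derive cover(f,g) via R2 from link(f,g)
round 1: derive cover(g,f) via R2 from link(g,f)
round 1: derive cover(g,g) via R2 from link(g,g)
round 1: derive cover(h,f) via R2 from link(h,f)
round 1: derive cover(h,g) via R2 from link(h,g)
round 1: derive cover(h,i) via R2 from link(h,i)
round 2: derive conn(c,h) via R1 from conn(c,e), link(e,h)
round 2: derive conn(f,f) via R1 from conn(f,h), link(h,f)
round 2: derive conn(f,g) via R1 from conn(f,h), link(h,g)
round 2: derive conn(f,i) via R1 from conn(f,h), link(h,i)
round 2: derive conn(g,f) via R1 from conn(g,g), link(g,f)
round 2: derive conn(h,i) via R1 from conn(h,h), link(h,i)
round 2: derive conn(i,f) via R1 from conn(i,g), link(g,f)
round 2: derive conn(i,i) via R1 from conn(i,h), link(h,i)
round 2: derive cover(e,c) via R3 from cover(e,h), conn(h,c)
round 2: derive cover(e,f) via R3 from cover(e,h), conn(h,f)
round 2: derive cover(e,g) via R3 from cover(e,h), conn(h,g)
round 2: derive cover(f,e) via R3 from cover(f,c), conn(c,e)
round 2: derive cover(f,h) via R3 from cover(f,g), conn(g,h)
round 2: derive cover(f,i) via R3 from cover(f,g), conn(g,i)
round 2: derive cover(g,c) via R3 from cover(g,g), conn(g,c)
round 2: derive cover(g,h) via R3 from cover(g,f), conn(f,h)
round 2: derive cover(g,i) via R3 from cover(g,g), conn(g,i)
round 2: derive cover(h,c) via R3 from cover(h,g), conn(g,c)
round 2: derive cover(h,h) via R3 from cover(h,f), conn(f,h)
round 3: derive conn(c,f) via R1 from conn(c,h), link(h,f)
round 3: derive conn(c,g) via R1 from conn(c,h), link(h,g)
round 3: derive conn(c,i) via R1 from conn(c,h), link(h,i)
round 3: derive conn(f,c) via R1 from conn(f,f), link(f,c)
round 3: derive conn(i,c) via R1 from conn(i,f), link(f,c)
round 3: derive cover(e,e) via R3 from cover(e,c), conn(c,e)
round 3: derive cover(e,i) via R3 from cover(e,f), conn(f,i)
round 3: derive cover(f,f) via R3 from cover(f,g), conn(g,f)
round 3: derive cover(g,e) via R3 from cover(g,c), conn(c,e)
round 3: derive cover(h,e) via R3 from cover(h,c), conn(c,e)
round 4: derive conn(c,c) via R1 from conn(c,f), link(f,c)

cover(g,c)  [via R3]
  cover(g,g)  [via R2]
    link(g,g)  [fact]
  conn(g,c)  [via R0]
    cites(g,c)  [fact]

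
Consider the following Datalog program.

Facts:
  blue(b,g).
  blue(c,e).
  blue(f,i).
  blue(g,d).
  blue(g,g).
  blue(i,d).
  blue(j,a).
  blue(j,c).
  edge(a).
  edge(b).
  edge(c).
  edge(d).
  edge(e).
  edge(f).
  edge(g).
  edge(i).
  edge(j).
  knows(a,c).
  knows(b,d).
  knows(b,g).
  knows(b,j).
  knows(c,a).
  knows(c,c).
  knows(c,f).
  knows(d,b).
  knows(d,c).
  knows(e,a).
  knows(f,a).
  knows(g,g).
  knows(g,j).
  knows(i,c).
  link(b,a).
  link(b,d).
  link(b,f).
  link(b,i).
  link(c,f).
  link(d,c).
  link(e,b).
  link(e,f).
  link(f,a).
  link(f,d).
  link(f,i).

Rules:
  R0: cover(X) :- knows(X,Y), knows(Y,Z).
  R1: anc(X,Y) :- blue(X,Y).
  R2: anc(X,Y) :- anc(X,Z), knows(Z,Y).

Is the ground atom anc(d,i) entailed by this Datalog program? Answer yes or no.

no

round 1: derive anc(b,g) via R1 from blue(b,g)
round 1: derive anc(c,e) via R1 from blue(c,e)
round 1: derive anc(f,i) via R1 from blue(f,i)
round 1: derive anc(g,d) via R1 from blue(g,d)
round 1: derive anc(g,g) via R1 from blue(g,g)
round 1: derive anc(i,d) via R1 from blue(i,d)
round 1: derive anc(j,a) via R1 from blue(j,a)
round 1: derive anc(j,c) via R1 from blue(j,c)
round 2: derive anc(b,j) via R2 from anc(b,g), knows(g,j)
round 2: derive anc(c,a) via R2 from anc(c,e), knows(e,a)
round 2: derive anc(f,c) via R2 from anc(f,i), knows(i,c)
round 2: derive anc(g,b) via R2 from anc(g,d), knows(d,b)
round 2: derive anc(g,c) via R2 from anc(g,d), knows(d,c)
round 2: derive anc(g,j) via R2 from anc(g,g), knows(g,j)
round 2: derive anc(i,b) via R2 from anc(i,d), knows(d,b)
round 2: derive anc(i,c) via R2 from anc(i,d), knows(d,c)
round 2: derive anc(j,f) via R2 from anc(j,c), knows(c,f)
round 3: derive anc(c,c) via R2 from anc(c,a), knows(a,c)
round 3: derive anc(f,a) via R2 from anc(f,c), knows(c,a)
round 3: derive anc(f,f) via R2 from anc(f,c), knows(c,f)
round 3: derive anc(g,a) via R2 from anc(g,c), knows(c,a)
round 3: derive anc(g,f) via R2 from anc(g,c), knows(c,f)
round 3: derive anc(i,a) via R2 from anc(i,c), knows(c,a)
round 3: derive anc(i,f) via R2 from anc(i,c), knows(c,f)
round 3: derive anc(i,g) via R2 from anc(i,b), knows(b,g)
round 3: derive anc(i,j) via R2 from anc(i,b), knows(b,j)
round 4: derive anc(c,f) via R2 from anc(c,c), knows(c,f)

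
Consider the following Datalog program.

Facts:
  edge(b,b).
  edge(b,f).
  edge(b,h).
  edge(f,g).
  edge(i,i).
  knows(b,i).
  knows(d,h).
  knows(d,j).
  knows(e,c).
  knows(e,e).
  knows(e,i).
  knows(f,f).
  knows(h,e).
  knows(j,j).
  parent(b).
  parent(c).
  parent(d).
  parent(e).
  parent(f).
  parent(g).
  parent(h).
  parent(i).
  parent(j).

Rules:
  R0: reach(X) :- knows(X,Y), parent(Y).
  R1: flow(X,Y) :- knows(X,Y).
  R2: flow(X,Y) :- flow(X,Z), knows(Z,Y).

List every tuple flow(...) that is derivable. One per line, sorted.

round 1: derive flow(b,i) via R1 from knows(b,i)
round 1: derive flow(d,h) via R1 from knows(d,h)
round 1: derive flow(d,j) via R1 from knows(d,j)
round 1: derive flow(e,c) via R1 from knows(e,c)
round 1: derive flow(e,e) via R1 from knows(e,e)
round 1: derive flow(e,i) via R1 from knows(e,i)
round 1: derive flow(f,f) via R1 from knows(f,f)
round 1: derive flow(h,e) via R1 from knows(h,e)
round 1: derive flow(j,j) via R1 from knows(j,j)
round 2: derive flow(d,e) via R2 from flow(d,h), knows(h,e)
round 2: derive flow(h,c) via R2 from flow(h,e), knows(e,c)
round 2: derive flow(h,i) via R2 from flow(h,e), knows(e,i)
round 3: derive flow(d,c) via R2 from flow(d,e), knows(e,c)
round 3: derive flow(d,i) via R2 from flow(d,e), knows(e,i)

flow(b,i)
flow(d,c)
flow(d,e)
flow(d,h)
flow(d,i)
flow(d,j)
flow(e,c)
flow(e,e)
flow(e,i)
flow(f,f)
flow(h,c)
flow(h,e)
flow(h,i)
flow(j,j)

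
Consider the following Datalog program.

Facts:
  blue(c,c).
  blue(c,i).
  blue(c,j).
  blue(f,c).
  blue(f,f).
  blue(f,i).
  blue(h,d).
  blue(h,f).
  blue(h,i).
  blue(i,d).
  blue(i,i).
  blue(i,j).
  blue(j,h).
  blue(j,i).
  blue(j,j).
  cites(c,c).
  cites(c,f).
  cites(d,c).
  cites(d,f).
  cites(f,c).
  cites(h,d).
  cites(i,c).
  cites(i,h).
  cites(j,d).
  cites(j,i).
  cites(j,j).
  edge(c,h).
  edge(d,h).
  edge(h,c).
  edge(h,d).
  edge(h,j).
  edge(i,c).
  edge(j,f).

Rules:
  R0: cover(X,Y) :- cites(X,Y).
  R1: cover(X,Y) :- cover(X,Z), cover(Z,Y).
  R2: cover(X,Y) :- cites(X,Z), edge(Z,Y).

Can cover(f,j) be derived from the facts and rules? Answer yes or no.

round 1: derive cover(c,c) via R0 from cites(c,c)
round 1: derive cover(c,f) via R0 from cites(c,f)
round 1: derive cover(d,c) via R0 from cites(d,c)
round 1: derive cover(d,f) via R0 from cites(d,f)
round 1: derive cover(f,c) via R0 from cites(f,c)
round 1: derive cover(h,d) via R0 from cites(h,d)
round 1: derive cover(i,c) via R0 from cites(i,c)
round 1: derive cover(i,h) via R0 from cites(i,h)
round 1: derive cover(j,d) via R0 from cites(j,d)
round 1: derive cover(j,i) via R0 from cites(j,i)
round 1: derive cover(j,j) via R0 from cites(j,j)
round 1: derive cover(c,h) via R2 from cites(c,c), edge(c,h)
round 1: derive cover(d,h) via R2 from cites(d,c), edge(c,h)
round 1: derive cover(f,h) via R2 from cites(f,c), edge(c,h)
round 1: derive cover(h,h) via R2 from cites(h,d), edge(d,h)
round 1: derive cover(i,d) via R2 from cites(i,h), edge(h,d)
round 1: derive cover(i,j) via R2 from cites(i,h), edge(h,j)
round 1: derive cover(j,c) via R2 from cites(j,i), edge(i,c)
round 1: derive cover(j,f) via R2 from cites(j,j), edge(j,f)
round 1: derive cover(j,h) via R2 from cites(j,d), edge(d,h)
round 2: derive cover(c,d) via R1 from cover(c,h), cover(h,d)
round 2: derive cover(d,d) via R1 from cover(d,h), cover(h,d)
round 2: derive cover(f,d) via R1 from cover(f,h), cover(h,d)
round 2: derive cover(f,f) via R1 from cover(f,c), cover(c,f)
round 2: derive cover(h,c) via R1 from cover(h,d), cover(d,c)
round 2: derive cover(h,f) via R1 from cover(h,d), cover(d,f)
round 2: derive cover(i,f) via R1 from cover(i,c), cover(c,f)
round 2: derive cover(i,i) via R1 from cover(i,j), cover(j,i)

no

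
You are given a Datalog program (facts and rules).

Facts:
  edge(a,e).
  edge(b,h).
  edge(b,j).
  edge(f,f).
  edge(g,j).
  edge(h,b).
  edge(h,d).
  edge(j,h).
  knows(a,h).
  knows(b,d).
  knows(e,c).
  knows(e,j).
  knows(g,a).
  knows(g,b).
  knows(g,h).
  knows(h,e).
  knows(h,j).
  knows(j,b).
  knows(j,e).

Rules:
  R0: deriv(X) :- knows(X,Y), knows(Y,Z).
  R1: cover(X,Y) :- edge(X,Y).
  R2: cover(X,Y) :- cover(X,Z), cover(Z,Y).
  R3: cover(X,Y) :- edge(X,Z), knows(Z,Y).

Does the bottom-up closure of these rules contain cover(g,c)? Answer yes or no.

round 1: derive cover(a,e) via R1 from edge(a,e)
round 1: derive cover(b,h) via R1 from edge(b,h)
round 1: derive cover(b,j) via R1 from edge(b,j)
round 1: derive cover(f,f) via R1 from edge(f,f)
round 1: derive cover(g,j) via R1 from edge(g,j)
round 1: derive cover(h,b) via R1 from edge(h,b)
round 1: derive cover(h,d) via R1 from edge(h,d)
round 1: derive cover(j,h) via R1 from edge(j,h)
round 1: derive cover(a,c) via R3 from edge(a,e), knows(e,c)
round 1: derive cover(a,j) via R3 from edge(a,e), knows(e,j)
round 1: derive cover(b,b) via R3 from edge(b,j), knows(j,b)
round 1: derive cover(b,e) via R3 from edge(b,h), knows(h,e)
round 1: derive cover(g,b) via R3 from edge(g,j), knows(j,b)
round 1: derive cover(g,e) via R3 from edge(g,j), knows(j,e)
round 1: derive cover(j,e) via R3 from edge(j,h), knows(h,e)
round 1: derive cover(j,j) via R3 from edge(j,h), knows(h,j)
round 2: derive cover(a,h) via R2 from cover(a,j), cover(j,h)
round 2: derive cover(b,d) via R2 from cover(b,h), cover(h,d)
round 2: derive cover(g,h) via R2 from cover(g,b), cover(b,h)
round 2: derive cover(h,e) via R2 from cover(h,b), cover(b,e)
round 2: derive cover(h,h) via R2 from cover(h,b), cover(b,h)
round 2: derive cover(h,j) via R2 from cover(h,b), cover(b,j)
round 2: derive cover(j,b) via R2 from cover(j,h), cover(h,b)
round 2: derive cover(j,d) via R2 from cover(j,h), cover(h,d)
round 3: derive cover(a,b) via R2 from cover(a,h), cover(h,b)
round 3: derive cover(a,d) via R2 from cover(a,h), cover(h,d)
round 3: derive cover(g,d) via R2 from cover(g,b), cover(b,d)

no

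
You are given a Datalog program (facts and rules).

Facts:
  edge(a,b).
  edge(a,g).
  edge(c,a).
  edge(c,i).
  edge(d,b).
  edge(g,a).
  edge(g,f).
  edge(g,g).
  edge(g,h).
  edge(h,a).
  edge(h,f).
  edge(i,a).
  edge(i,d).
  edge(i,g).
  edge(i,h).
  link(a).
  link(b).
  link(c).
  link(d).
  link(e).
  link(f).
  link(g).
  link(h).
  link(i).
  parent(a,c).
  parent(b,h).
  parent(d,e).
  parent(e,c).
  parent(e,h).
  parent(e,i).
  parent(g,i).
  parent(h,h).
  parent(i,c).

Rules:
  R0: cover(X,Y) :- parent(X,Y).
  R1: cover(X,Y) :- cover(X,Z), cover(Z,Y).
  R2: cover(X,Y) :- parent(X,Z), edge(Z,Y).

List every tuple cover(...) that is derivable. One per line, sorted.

cover(a,a)
cover(a,c)
cover(a,i)
cover(b,a)
cover(b,c)
cover(b,f)
cover(b,h)
cover(b,i)
cover(d,a)
cover(d,c)
cover(d,d)
cover(d,e)
cover(d,f)
cover(d,g)
cover(d,h)
cover(d,i)
cover(e,a)
cover(e,c)
cover(e,d)
cover(e,e)
cover(e,f)
cover(e,g)
cover(e,h)
cover(e,i)
cover(g,a)
cover(g,c)
cover(g,d)
cover(g,e)
cover(g,f)
cover(g,g)
cover(g,h)
cover(g,i)
cover(h,a)
cover(h,c)
cover(h,f)
cover(h,h)
cover(h,i)
cover(i,a)
cover(i,c)
cover(i,i)

round 1: derive cover(a,c) via R0 from parent(a,c)
round 1: derive cover(b,h) via R0 from parent(b,h)
round 1: derive cover(d,e) via R0 from parent(d,e)
round 1: derive cover(e,c) via R0 from parent(e,c)
round 1: derive cover(e,h) via R0 from parent(e,h)
round 1: derive cover(e,i) via R0 from parent(e,i)
round 1: derive cover(g,i) via R0 from parent(g,i)
round 1: derive cover(h,h) via R0 from parent(h,h)
round 1: derive cover(i,c) via R0 from parent(i,c)
round 1: derive cover(a,a) via R2 from parent(a,c), edge(c,a)
round 1: derive cover(a,i) via R2 from parent(a,c), edge(c,i)
round 1: derive cover(b,a) via R2 from parent(b,h), edge(h,a)
round 1: derive cover(b,f) via R2 from parent(b,h), edge(h,f)
round 1: derive cover(e,a) via R2 from parent(e,c), edge(c,a)
round 1: derive cover(e,d) via R2 from parent(e,i), edge(i,d)
round 1: derive cover(e,f) via R2 from parent(e,h), edge(h,f)
round 1: derive cover(e,g) via R2 from parent(e,i), edge(i,g)
round 1: derive cover(g,a) via R2 from parent(g,i), edge(i,a)
round 1: derive cover(g,d) via R2 from parent(g,i), edge(i,d)
round 1: derive cover(g,g) via R2 from parent(g,i), edge(i,g)
round 1: derive cover(g,h) via R2 from parent(g,i), edge(i,h)
round 1: derive cover(h,a) via R2 from parent(h,h), edge(h,a)
round 1: derive cover(h,f) via R2 from parent(h,h), edge(h,f)
round 1: derive cover(i,a) via R2 from parent(i,c), edge(c,a)
round 1: derive cover(i,i) via R2 from parent(i,c), edge(c,i)
round 2: derive cover(b,c) via R1 from cover(b,a), cover(a,c)
round 2: derive cover(b,i) via R1 from cover(b,a), cover(a,i)
round 2: derive cover(d,a) via R1 from cover(d,e), cover(e,a)
round 2: derive cover(d,c) via R1 from cover(d,e), cover(e,c)
round 2: derive cover(d,d) via R1 from cover(d,e), cover(e,d)
round 2: derive cover(d,f) via R1 from cover(d,e), cover(e,f)
round 2: derive cover(d,g) via R1 from cover(d,e), cover(e,g)
round 2: derive cover(d,h) via R1 from cover(d,e), cover(e,h)
round 2: derive cover(d,i) via R1 from cover(d,e), cover(e,i)
round 2: derive cover(e,e) via R1 from cover(e,d), cover(d,e)
round 2: derive cover(g,c) via R1 from cover(g,a), cover(a,c)
round 2: derive cover(g,e) via R1 from cover(g,d), cover(d,e)
round 2: derive cover(g,f) via R1 from cover(g,h), cover(h,f)
round 2: derive cover(h,c) via R1 from cover(h,a), cover(a,c)
round 2: derive cover(h,i) via R1 from cover(h,a), cover(a,i)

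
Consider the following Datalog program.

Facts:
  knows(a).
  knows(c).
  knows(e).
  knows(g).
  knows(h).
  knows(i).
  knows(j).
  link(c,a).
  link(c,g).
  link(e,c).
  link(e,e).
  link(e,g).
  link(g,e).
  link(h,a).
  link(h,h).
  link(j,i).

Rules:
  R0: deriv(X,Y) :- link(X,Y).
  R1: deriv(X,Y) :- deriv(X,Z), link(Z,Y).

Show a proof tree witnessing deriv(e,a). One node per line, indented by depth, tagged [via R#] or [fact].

deriv(e,a)  [via R1]
  deriv(e,c)  [via R0]
    link(e,c)  [fact]
  link(c,a)  [fact]

round 1: derive deriv(c,a) via R0 from link(c,a)
round 1: derive deriv(c,g) via R0 from link(c,g)
round 1: derive deriv(e,c) via R0 from link(e,c)
round 1: derive deriv(e,e) via R0 from link(e,e)
round 1: derive deriv(e,g) via R0 from link(e,g)
round 1: derive deriv(g,e) via R0 from link(g,e)
round 1: derive deriv(h,a) via R0 from link(h,a)
round 1: derive deriv(h,h) via R0 from link(h,h)
round 1: derive deriv(j,i) via R0 from link(j,i)
round 2: derive deriv(c,e) via R1 from deriv(c,g), link(g,e)
round 2: derive deriv(e,a) via R1 from deriv(e,c), link(c,a)
round 2: derive deriv(g,c) via R1 from deriv(g,e), link(e,c)
round 2: derive deriv(g,g) via R1 from deriv(g,e), link(e,g)
round 3: derive deriv(c,c) via R1 from deriv(c,e), link(e,c)
round 3: derive deriv(g,a) via R1 from deriv(g,c), link(c,a)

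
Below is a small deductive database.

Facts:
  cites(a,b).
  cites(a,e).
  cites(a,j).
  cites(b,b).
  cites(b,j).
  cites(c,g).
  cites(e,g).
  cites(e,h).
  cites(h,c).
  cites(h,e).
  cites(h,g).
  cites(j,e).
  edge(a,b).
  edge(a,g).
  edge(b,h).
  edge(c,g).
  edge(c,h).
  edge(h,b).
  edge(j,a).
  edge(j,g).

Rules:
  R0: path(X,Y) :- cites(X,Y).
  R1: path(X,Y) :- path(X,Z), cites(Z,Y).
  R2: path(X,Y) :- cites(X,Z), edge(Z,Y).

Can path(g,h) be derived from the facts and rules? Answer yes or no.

round 1: derive path(a,b) via R0 from cites(a,b)
round 1: derive path(a,e) via R0 from cites(a,e)
round 1: derive path(a,j) via R0 from cites(a,j)
round 1: derive path(b,b) via R0 from cites(b,b)
round 1: derive path(b,j) via R0 from cites(b,j)
round 1: derive path(c,g) via R0 from cites(c,g)
round 1: derive path(e,g) via R0 from cites(e,g)
round 1: derive path(e,h) via R0 from cites(e,h)
round 1: derive path(h,c) via R0 from cites(h,c)
round 1: derive path(h,e) via R0 from cites(h,e)
round 1: derive path(h,g) via R0 from cites(h,g)
round 1: derive path(j,e) via R0 from cites(j,e)
round 1: derive path(a,a) via R2 from cites(a,j), edge(j,a)
round 1: derive path(a,g) via R2 from cites(a,j), edge(j,g)
round 1: derive path(a,h) via R2 from cites(a,b), edge(b,h)
round 1: derive path(b,a) via R2 from cites(b,j), edge(j,a)
round 1: derive path(b,g) via R2 from cites(b,j), edge(j,g)
round 1: derive path(b,h) via R2 from cites(b,b), edge(b,h)
round 1: derive path(e,b) via R2 from cites(e,h), edge(h,b)
round 1: derive path(h,h) via R2 from cites(h,c), edge(c,h)
round 2: derive path(a,c) via R1 from path(a,h), cites(h,c)
round 2: derive path(b,c) via R1 from path(b,h), cites(h,c)
round 2: derive path(b,e) via R1 from path(b,a), cites(a,e)
round 2: derive path(e,c) via R1 from path(e,h), cites(h,c)
round 2: derive path(e,e) via R1 from path(e,h), cites(h,e)
round 2: derive path(e,j) via R1 from path(e,b), cites(b,j)
round 2: derive path(j,g) via R1 from path(j,e), cites(e,g)
round 2: derive path(j,h) via R1 from path(j,e), cites(e,h)
round 3: derive path(j,c) via R1 from path(j,h), cites(h,c)

no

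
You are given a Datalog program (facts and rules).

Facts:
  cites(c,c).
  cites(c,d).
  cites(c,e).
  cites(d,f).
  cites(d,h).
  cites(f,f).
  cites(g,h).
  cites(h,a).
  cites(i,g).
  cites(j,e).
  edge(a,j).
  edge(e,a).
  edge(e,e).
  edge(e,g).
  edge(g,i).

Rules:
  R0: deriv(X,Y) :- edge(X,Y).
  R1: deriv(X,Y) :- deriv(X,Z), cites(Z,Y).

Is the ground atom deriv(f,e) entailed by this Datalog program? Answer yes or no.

no

round 1: derive deriv(a,j) via R0 from edge(a,j)
round 1: derive deriv(e,a) via R0 from edge(e,a)
round 1: derive deriv(e,e) via R0 from edge(e,e)
round 1: derive deriv(e,g) via R0 from edge(e,g)
round 1: derive deriv(g,i) via R0 from edge(g,i)
round 2: derive deriv(a,e) via R1 from deriv(a,j), cites(j,e)
round 2: derive deriv(e,h) via R1 from deriv(e,g), cites(g,h)
round 2: derive deriv(g,g) via R1 from deriv(g,i), cites(i,g)
round 3: derive deriv(g,h) via R1 from deriv(g,g), cites(g,h)
round 4: derive deriv(g,a) via R1 from deriv(g,h), cites(h,a)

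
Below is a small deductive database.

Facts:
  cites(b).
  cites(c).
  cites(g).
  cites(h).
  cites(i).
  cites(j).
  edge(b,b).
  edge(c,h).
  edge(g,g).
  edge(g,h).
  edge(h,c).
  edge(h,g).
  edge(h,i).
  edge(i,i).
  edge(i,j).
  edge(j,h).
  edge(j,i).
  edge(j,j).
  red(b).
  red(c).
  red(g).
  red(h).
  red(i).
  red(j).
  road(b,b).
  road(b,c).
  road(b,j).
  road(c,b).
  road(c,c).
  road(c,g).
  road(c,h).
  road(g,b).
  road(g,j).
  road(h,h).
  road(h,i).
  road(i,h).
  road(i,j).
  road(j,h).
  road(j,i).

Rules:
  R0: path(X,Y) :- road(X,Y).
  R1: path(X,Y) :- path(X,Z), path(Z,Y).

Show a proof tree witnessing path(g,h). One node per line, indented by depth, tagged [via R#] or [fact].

path(g,h)  [via R1]
  path(g,j)  [via R0]
    road(g,j)  [fact]
  path(j,h)  [via R0]
    road(j,h)  [fact]

round 1: derive path(b,b) via R0 from road(b,b)
round 1: derive path(b,c) via R0 from road(b,c)
round 1: derive path(b,j) via R0 from road(b,j)
round 1: derive path(c,b) via R0 from road(c,b)
round 1: derive path(c,c) via R0 from road(c,c)
round 1: derive path(c,g) via R0 from road(c,g)
round 1: derive path(c,h) via R0 from road(c,h)
round 1: derive path(g,b) via R0 from road(g,b)
round 1: derive path(g,j) via R0 from road(g,j)
round 1: derive path(h,h) via R0 from road(h,h)
round 1: derive path(h,i) via R0 from road(h,i)
round 1: derive path(i,h) via R0 from road(i,h)
round 1: derive path(i,j) via R0 from road(i,j)
round 1: derive path(j,h) via R0 from road(j,h)
round 1: derive path(j,i) via R0 from road(j,i)
round 2: derive path(b,g) via R1 from path(b,c), path(c,g)
round 2: derive path(b,h) via R1 from path(b,c), path(c,h)
round 2: derive path(b,i) via R1 from path(b,j), path(j,i)
round 2: derive path(c,i) via R1 from path(c,h), path(h,i)
round 2: derive path(c,j) via R1 from path(c,b), path(b,j)
round 2: derive path(g,c) via R1 from path(g,b), path(b,c)
round 2: derive path(g,h) via R1 from path(g,j), path(j,h)
round 2: derive path(g,i) via R1 from path(g,j), path(j,i)
round 2: derive path(h,j) via R1 from path(h,i), path(i,j)
round 2: derive path(i,i) via R1 from path(i,h), path(h,i)
round 2: derive path(j,j) via R1 from path(j,i), path(i,j)
round 3: derive path(g,g) via R1 from path(g,b), path(b,g)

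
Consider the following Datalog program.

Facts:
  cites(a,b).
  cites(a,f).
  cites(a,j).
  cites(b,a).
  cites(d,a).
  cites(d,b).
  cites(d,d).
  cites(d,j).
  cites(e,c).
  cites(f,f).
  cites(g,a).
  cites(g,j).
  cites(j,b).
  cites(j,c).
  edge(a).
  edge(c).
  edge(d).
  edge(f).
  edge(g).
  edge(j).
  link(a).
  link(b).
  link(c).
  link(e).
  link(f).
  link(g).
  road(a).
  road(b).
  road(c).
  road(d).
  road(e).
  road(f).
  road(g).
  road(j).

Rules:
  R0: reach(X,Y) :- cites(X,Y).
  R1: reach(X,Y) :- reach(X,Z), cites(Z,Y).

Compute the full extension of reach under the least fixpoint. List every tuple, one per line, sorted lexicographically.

reach(a,a)
reach(a,b)
reach(a,c)
reach(a,f)
reach(a,j)
reach(b,a)
reach(b,b)
reach(b,c)
reach(b,f)
reach(b,j)
reach(d,a)
reach(d,b)
reach(d,c)
reach(d,d)
reach(d,f)
reach(d,j)
reach(e,c)
reach(f,f)
reach(g,a)
reach(g,b)
reach(g,c)
reach(g,f)
reach(g,j)
reach(j,a)
reach(j,b)
reach(j,c)
reach(j,f)
reach(j,j)

round 1: derive reach(a,b) via R0 from cites(a,b)
round 1: derive reach(a,f) via R0 from cites(a,f)
round 1: derive reach(a,j) via R0 from cites(a,j)
round 1: derive reach(b,a) via R0 from cites(b,a)
round 1: derive reach(d,a) via R0 from cites(d,a)
round 1: derive reach(d,b) via R0 from cites(d,b)
round 1: derive reach(d,d) via R0 from cites(d,d)
round 1: derive reach(d,j) via R0 from cites(d,j)
round 1: derive reach(e,c) via R0 from cites(e,c)
round 1: derive reach(f,f) via R0 from cites(f,f)
round 1: derive reach(g,a) via R0 from cites(g,a)
round 1: derive reach(g,j) via R0 from cites(g,j)
round 1: derive reach(j,b) via R0 from cites(j,b)
round 1: derive reach(j,c) via R0 from cites(j,c)
round 2: derive reach(a,a) via R1 from reach(a,b), cites(b,a)
round 2: derive reach(a,c) via R1 from reach(a,j), cites(j,c)
round 2: derive reach(b,b) via R1 from reach(b,a), cites(a,b)
round 2: derive reach(b,f) via R1 from reach(b,a), cites(a,f)
round 2: derive reach(b,j) via R1 from reach(b,a), cites(a,j)
round 2: derive reach(d,c) via R1 from reach(d,j), cites(j,c)
round 2: derive reach(d,f) via R1 from reach(d,a), cites(a,f)
round 2: derive reach(g,b) via R1 from reach(g,a), cites(a,b)
round 2: derive reach(g,c) via R1 from reach(g,j), cites(j,c)
round 2: derive reach(g,f) via R1 from reach(g,a), cites(a,f)
round 2: derive reach(j,a) via R1 from reach(j,b), cites(b,a)
round 3: derive reach(b,c) via R1 from reach(b,j), cites(j,c)
round 3: derive reach(j,f) via R1 from reach(j,a), cites(a,f)
round 3: derive reach(j,j) via R1 from reach(j,a), cites(a,j)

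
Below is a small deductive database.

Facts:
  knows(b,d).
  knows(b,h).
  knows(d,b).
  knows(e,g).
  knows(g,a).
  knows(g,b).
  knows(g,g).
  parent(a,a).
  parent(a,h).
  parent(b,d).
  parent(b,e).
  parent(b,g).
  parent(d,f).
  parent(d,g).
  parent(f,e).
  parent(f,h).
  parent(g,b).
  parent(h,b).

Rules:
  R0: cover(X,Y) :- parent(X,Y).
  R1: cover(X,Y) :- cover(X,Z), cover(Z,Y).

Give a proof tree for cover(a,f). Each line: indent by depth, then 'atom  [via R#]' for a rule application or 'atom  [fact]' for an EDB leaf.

round 1: derive cover(a,a) via R0 from parent(a,a)
round 1: derive cover(a,h) via R0 from parent(a,h)
round 1: derive cover(b,d) via R0 from parent(b,d)
round 1: derive cover(b,e) via R0 from parent(b,e)
round 1: derive cover(b,g) via R0 from parent(b,g)
round 1: derive cover(d,f) via R0 from parent(d,f)
round 1: derive cover(d,g) via R0 from parent(d,g)
round 1: derive cover(f,e) via R0 from parent(f,e)
round 1: derive cover(f,h) via R0 from parent(f,h)
round 1: derive cover(g,b) via R0 from parent(g,b)
round 1: derive cover(h,b) via R0 from parent(h,b)
round 2: derive cover(a,b) via R1 from cover(a,h), cover(h,b)
round 2: derive cover(b,b) via R1 from cover(b,g), cover(g,b)
round 2: derive cover(b,f) via R1 from cover(b,d), cover(d,f)
round 2: derive cover(d,b) via R1 from cover(d,g), cover(g,b)
round 2: derive cover(d,e) via R1 from cover(d,f), cover(f,e)
round 2: derive cover(d,h) via R1 from cover(d,f), cover(f,h)
round 2: derive cover(f,b) via R1 from cover(f,h), cover(h,b)
round 2: derive cover(g,d) via R1 from cover(g,b), cover(b,d)
round 2: derive cover(g,e) via R1 from cover(g,b), cover(b,e)
round 2: derive cover(g,g) via R1 from cover(g,b), cover(b,g)
round 2: derive cover(h,d) via R1 from cover(h,b), cover(b,d)
round 2: derive cover(h,e) via R1 from cover(h,b), cover(b,e)
round 2: derive cover(h,g) via R1 from cover(h,b), cover(b,g)
round 3: derive cover(a,d) via R1 from cover(a,b), cover(b,d)
round 3: derive cover(a,e) via R1 from cover(a,b), cover(b,e)
round 3: derive cover(a,f) via R1 from cover(a,b), cover(b,f)
round 3: derive cover(a,g) via R1 from cover(a,b), cover(b,g)
round 3: derive cover(b,h) via R1 from cover(b,d), cover(d,h)
round 3: derive cover(d,d) via R1 from cover(d,b), cover(b,d)
round 3: derive cover(f,d) via R1 from cover(f,b), cover(b,d)
round 3: derive cover(f,f) via R1 from cover(f,b), cover(b,f)
round 3: derive cover(f,g) via R1 from cover(f,b), cover(b,g)
round 3: derive cover(g,f) via R1 from cover(g,b), cover(b,f)
round 3: derive cover(g,h) via R1 from cover(g,d), cover(d,h)
round 3: derive cover(h,f) via R1 from cover(h,b), cover(b,f)
round 3: derive cover(h,h) via R1 from cover(h,d), cover(d,h)

cover(a,f)  [via R1]
  cover(a,b)  [via R1]
    cover(a,h)  [via R0]
      parent(a,h)  [fact]
    cover(h,b)  [via R0]
      parent(h,b)  [fact]
  cover(b,f)  [via R1]
    cover(b,d)  [via R0]
      parent(b,d)  [fact]
    cover(d,f)  [via R0]
      parent(d,f)  [fact]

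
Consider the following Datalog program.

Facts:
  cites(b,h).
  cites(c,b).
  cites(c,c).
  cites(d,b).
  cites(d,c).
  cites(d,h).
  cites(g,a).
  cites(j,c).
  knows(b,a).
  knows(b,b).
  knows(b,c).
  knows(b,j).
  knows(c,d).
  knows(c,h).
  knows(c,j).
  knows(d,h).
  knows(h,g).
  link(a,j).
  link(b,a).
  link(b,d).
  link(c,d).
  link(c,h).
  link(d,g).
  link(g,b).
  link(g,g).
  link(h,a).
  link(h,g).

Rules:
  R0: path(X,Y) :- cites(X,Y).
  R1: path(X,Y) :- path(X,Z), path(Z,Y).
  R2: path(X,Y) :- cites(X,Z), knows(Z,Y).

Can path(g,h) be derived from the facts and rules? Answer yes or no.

round 1: derive path(b,h) via R0 from cites(b,h)
round 1: derive path(c,b) via R0 from cites(c,b)
round 1: derive path(c,c) via R0 from cites(c,c)
round 1: derive path(d,b) via R0 from cites(d,b)
round 1: derive path(d,c) via R0 from cites(d,c)
round 1: derive path(d,h) via R0 from cites(d,h)
round 1: derive path(g,a) via R0 from cites(g,a)
round 1: derive path(j,c) via R0 from cites(j,c)
round 1: derive path(b,g) via R2 from cites(b,h), knows(h,g)
round 1: derive path(c,a) via R2 from cites(c,b), knows(b,a)
round 1: derive path(c,d) via R2 from cites(c,c), knows(c,d)
round 1: derive path(c,h) via R2 from cites(c,c), knows(c,h)
round 1: derive path(c,j) via R2 from cites(c,b), knows(b,j)
round 1: derive path(d,a) via R2 from cites(d,b), knows(b,a)
round 1: derive path(d,d) via R2 from cites(d,c), knows(c,d)
round 1: derive path(d,g) via R2 from cites(d,h), knows(h,g)
round 1: derive path(d,j) via R2 from cites(d,b), knows(b,j)
round 1: derive path(j,d) via R2 from cites(j,c), knows(c,d)
round 1: derive path(j,h) via R2 from cites(j,c), knows(c,h)
round 1: derive path(j,j) via R2 from cites(j,c), knows(c,j)
round 2: derive path(b,a) via R1 from path(b,g), path(g,a)
round 2: derive path(c,g) via R1 from path(c,b), path(b,g)
round 2: derive path(j,a) via R1 from path(j,c), path(c,a)
round 2: derive path(j,b) via R1 from path(j,c), path(c,b)
round 2: derive path(j,g) via R1 from path(j,d), path(d,g)

no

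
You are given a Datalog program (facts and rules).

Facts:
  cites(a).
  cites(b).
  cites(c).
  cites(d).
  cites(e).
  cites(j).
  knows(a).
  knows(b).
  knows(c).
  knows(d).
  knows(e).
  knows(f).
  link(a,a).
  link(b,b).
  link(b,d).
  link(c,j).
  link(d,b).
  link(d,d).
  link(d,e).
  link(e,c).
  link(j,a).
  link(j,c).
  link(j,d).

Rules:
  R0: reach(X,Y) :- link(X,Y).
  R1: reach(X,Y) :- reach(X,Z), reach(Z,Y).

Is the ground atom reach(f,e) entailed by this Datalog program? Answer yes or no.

no

round 1: derive reach(a,a) via R0 from link(a,a)
round 1: derive reach(b,b) via R0 from link(b,b)
round 1: derive reach(b,d) via R0 from link(b,d)
round 1: derive reach(c,j) via R0 from link(c,j)
round 1: derive reach(d,b) via R0 from link(d,b)
round 1: derive reach(d,d) via R0 from link(d,d)
round 1: derive reach(d,e) via R0 from link(d,e)
round 1: derive reach(e,c) via R0 from link(e,c)
round 1: derive reach(j,a) via R0 from link(j,a)
round 1: derive reach(j,c) via R0 from link(j,c)
round 1: derive reach(j,d) via R0 from link(j,d)
round 2: derive reach(b,e) via R1 from reach(b,d), reach(d,e)
round 2: derive reach(c,a) via R1 from reach(c,j), reach(j,a)
round 2: derive reach(c,c) via R1 from reach(c,j), reach(j,c)
round 2: derive reach(c,d) via R1 from reach(c,j), reach(j,d)
round 2: derive reach(d,c) via R1 from reach(d,e), reach(e,c)
round 2: derive reach(e,j) via R1 from reach(e,c), reach(c,j)
round 2: derive reach(j,b) via R1 from reach(j,d), reach(d,b)
round 2: derive reach(j,e) via R1 from reach(j,d), reach(d,e)
round 2: derive reach(j,j) via R1 from reach(j,c), reach(c,j)
round 3: derive reach(b,c) via R1 from reach(b,d), reach(d,c)
round 3: derive reach(b,j) via R1 from reach(b,e), reach(e,j)
round 3: derive reach(c,b) via R1 from reach(c,d), reach(d,b)
round 3: derive reach(c,e) via R1 from reach(c,d), reach(d,e)
round 3: derive reach(d,a) via R1 from reach(d,c), reach(c,a)
round 3: derive reach(d,j) via R1 from reach(d,c), reach(c,j)
round 3: derive reach(e,a) via R1 from reach(e,c), reach(c,a)
round 3: derive reach(e,b) via R1 from reach(e,j), reach(j,b)
round 3: derive reach(e,d) via R1 from reach(e,c), reach(c,d)
round 3: derive reach(e,e) via R1 from reach(e,j), reach(j,e)
round 4: derive reach(b,a) via R1 from reach(b,c), reach(c,a)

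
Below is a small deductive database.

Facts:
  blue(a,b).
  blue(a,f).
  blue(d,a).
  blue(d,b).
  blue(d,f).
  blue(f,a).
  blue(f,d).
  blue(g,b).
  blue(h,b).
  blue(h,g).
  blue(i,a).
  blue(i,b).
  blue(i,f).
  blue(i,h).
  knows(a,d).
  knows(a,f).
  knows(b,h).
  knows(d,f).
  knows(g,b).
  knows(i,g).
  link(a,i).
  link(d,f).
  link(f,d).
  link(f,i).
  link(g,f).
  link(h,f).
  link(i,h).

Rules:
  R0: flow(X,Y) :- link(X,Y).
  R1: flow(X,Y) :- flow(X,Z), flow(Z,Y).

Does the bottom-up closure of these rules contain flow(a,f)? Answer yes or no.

yes

round 1: derive flow(a,i) via R0 from link(a,i)
round 1: derive flow(d,f) via R0 from link(d,f)
round 1: derive flow(f,d) via R0 from link(f,d)
round 1: derive flow(f,i) via R0 from link(f,i)
round 1: derive flow(g,f) via R0 from link(g,f)
round 1: derive flow(h,f) via R0 from link(h,f)
round 1: derive flow(i,h) via R0 from link(i,h)
round 2: derive flow(a,h) via R1 from flow(a,i), flow(i,h)
round 2: derive flow(d,d) via R1 from flow(d,f), flow(f,d)
round 2: derive flow(d,i) via R1 from flow(d,f), flow(f,i)
round 2: derive flow(f,f) via R1 from flow(f,d), flow(d,f)
round 2: derive flow(f,h) via R1 from flow(f,i), flow(i,h)
round 2: derive flow(g,d) via R1 from flow(g,f), flow(f,d)
round 2: derive flow(g,i) via R1 from flow(g,f), flow(f,i)
round 2: derive flow(h,d) via R1 from flow(h,f), flow(f,d)
round 2: derive flow(h,i) via R1 from flow(h,f), flow(f,i)
round 2: derive flow(i,f) via R1 from flow(i,h), flow(h,f)
round 3: derive flow(a,d) via R1 from flow(a,h), flow(h,d)
round 3: derive flow(a,f) via R1 from flow(a,h), flow(h,f)
round 3: derive flow(d,h) via R1 from flow(d,f), flow(f,h)
round 3: derive flow(g,h) via R1 from flow(g,f), flow(f,h)
round 3: derive flow(h,h) via R1 from flow(h,f), flow(f,h)
round 3: derive flow(i,d) via R1 from flow(i,f), flow(f,d)
round 3: derive flow(i,i) via R1 from flow(i,f), flow(f,i)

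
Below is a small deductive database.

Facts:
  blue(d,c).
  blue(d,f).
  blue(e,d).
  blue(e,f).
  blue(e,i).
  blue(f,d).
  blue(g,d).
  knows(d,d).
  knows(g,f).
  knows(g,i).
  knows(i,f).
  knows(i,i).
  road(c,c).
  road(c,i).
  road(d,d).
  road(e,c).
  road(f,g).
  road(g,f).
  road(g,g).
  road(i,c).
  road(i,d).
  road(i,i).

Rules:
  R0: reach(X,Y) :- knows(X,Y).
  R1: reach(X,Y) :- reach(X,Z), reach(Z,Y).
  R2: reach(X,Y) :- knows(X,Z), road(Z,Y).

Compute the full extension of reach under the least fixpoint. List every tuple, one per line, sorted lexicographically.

reach(d,d)
reach(g,c)
reach(g,d)
reach(g,f)
reach(g,g)
reach(g,i)
reach(i,c)
reach(i,d)
reach(i,f)
reach(i,g)
reach(i,i)

round 1: derive reach(d,d) via R0 from knows(d,d)
round 1: derive reach(g,f) via R0 from knows(g,f)
round 1: derive reach(g,i) via R0 from knows(g,i)
round 1: derive reach(i,f) via R0 from knows(i,f)
round 1: derive reach(i,i) via R0 from knows(i,i)
round 1: derive reach(g,c) via R2 from knows(g,i), road(i,c)
round 1: derive reach(g,d) via R2 from knows(g,i), road(i,d)
round 1: derive reach(g,g) via R2 from knows(g,f), road(f,g)
round 1: derive reach(i,c) via R2 from knows(i,i), road(i,c)
round 1: derive reach(i,d) via R2 from knows(i,i), road(i,d)
round 1: derive reach(i,g) via R2 from knows(i,f), road(f,g)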